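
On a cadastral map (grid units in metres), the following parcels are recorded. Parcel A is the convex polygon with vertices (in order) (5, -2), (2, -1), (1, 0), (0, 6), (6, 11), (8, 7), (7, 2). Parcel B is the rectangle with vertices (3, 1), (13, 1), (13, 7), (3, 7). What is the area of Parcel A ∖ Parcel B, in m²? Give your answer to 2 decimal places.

40.25

|Parcel A| = 66.5, |Parcel A∩Parcel B| = 26.25.
|Parcel A ∖ Parcel B| = |Parcel A| − |Parcel A∩Parcel B| = 66.5 − 26.25 = 40.25.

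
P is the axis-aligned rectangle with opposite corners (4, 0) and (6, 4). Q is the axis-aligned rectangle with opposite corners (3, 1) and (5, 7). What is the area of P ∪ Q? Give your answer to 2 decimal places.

17.00

By inclusion–exclusion:
Individual areas: |P| = 8, |Q| = 12.
|P∩Q|: x∈[4,5], y∈[1,4] → 1·3 = 3.
|P ∪ Q| = 20 − 3 = 17.00.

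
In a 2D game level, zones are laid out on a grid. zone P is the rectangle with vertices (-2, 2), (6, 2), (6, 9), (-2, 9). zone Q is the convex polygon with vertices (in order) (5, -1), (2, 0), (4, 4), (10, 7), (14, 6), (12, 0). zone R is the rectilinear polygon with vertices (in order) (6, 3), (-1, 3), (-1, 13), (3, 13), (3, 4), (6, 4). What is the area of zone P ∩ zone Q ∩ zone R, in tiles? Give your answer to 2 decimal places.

2.25

The intersection is the polygon with vertices (4,4), (6,4), (6,3), (3.5,3).
By the shoelace formula its area is 2.25.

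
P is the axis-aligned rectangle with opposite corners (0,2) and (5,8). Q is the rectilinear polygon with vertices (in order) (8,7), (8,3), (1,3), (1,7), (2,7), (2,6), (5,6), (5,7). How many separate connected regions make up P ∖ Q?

P ∖ Q is a single connected region.

1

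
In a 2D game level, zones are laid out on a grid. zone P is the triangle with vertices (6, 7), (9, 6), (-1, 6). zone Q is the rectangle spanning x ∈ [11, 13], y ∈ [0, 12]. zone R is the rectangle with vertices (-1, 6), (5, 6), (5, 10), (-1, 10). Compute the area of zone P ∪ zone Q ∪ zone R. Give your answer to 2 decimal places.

50.43

By inclusion–exclusion:
Individual areas: |zone P| = 5, |zone Q| = 24, |zone R| = 24.
|zone P∩zone Q| = 0.
|zone P∩zone R| = 2.5714.
|zone Q∩zone R| = 0 (no overlap).
|zone P∩zone Q∩zone R| = 0.
|zone P ∪ zone Q ∪ zone R| = 53 − 2.5714 + 0 = 50.43.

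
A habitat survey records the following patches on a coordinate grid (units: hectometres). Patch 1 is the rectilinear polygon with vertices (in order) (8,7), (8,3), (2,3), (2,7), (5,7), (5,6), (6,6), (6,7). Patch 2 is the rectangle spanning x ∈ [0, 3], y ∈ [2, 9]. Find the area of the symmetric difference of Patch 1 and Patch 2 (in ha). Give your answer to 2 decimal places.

|Patch 1| = 23, |Patch 2| = 21, |Patch 1∩Patch 2| = 4.
|Patch 1 △ Patch 2| = |Patch 1| + |Patch 2| − 2·|Patch 1∩Patch 2| = 23 + 21 − 8 = 36.00.

36.00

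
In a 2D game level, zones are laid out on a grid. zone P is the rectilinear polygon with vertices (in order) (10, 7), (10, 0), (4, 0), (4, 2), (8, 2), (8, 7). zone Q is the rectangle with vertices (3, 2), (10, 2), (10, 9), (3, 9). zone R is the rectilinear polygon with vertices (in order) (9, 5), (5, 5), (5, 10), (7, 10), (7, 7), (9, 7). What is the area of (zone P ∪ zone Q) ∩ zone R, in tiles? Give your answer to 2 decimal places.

The region (zone P ∪ zone Q) ∩ zone R is the polygon with vertices (7,9), (7,7), (9,7), (9,5), (5,5), (5,9).
By the shoelace formula its area is 12.00.

12.00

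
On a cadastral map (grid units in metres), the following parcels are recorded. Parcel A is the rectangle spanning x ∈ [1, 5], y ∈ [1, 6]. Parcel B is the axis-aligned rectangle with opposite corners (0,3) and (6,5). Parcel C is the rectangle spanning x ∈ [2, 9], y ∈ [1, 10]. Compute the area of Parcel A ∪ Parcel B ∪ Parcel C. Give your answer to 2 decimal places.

70.00

By inclusion–exclusion:
Individual areas: |Parcel A| = 20, |Parcel B| = 12, |Parcel C| = 63.
|Parcel A∩Parcel B|: x∈[1,5], y∈[3,5] → 4·2 = 8.
|Parcel A∩Parcel C|: x∈[2,5], y∈[1,6] → 3·5 = 15.
|Parcel B∩Parcel C|: x∈[2,6], y∈[3,5] → 4·2 = 8.
|Parcel A∩Parcel B∩Parcel C| = 6.
|Parcel A ∪ Parcel B ∪ Parcel C| = 95 − 31 + 6 = 70.00.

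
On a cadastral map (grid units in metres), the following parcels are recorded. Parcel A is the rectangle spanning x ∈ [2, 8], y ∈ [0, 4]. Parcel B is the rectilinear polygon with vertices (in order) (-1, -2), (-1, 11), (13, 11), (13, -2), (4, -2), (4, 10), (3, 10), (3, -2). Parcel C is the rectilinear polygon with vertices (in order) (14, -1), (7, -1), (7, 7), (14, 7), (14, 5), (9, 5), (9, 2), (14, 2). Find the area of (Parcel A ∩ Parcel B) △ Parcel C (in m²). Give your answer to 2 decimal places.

|Parcel A ∩ Parcel B| = 20.
|(Parcel A ∩ Parcel B) ∩ Parcel C| = 4.
|(Parcel A ∩ Parcel B) △ Parcel C| = 20 + 41 − 8 = 53.00.

53.00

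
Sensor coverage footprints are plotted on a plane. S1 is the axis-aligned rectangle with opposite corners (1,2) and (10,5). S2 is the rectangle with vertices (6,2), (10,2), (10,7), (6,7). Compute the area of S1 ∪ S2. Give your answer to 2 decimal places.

By inclusion–exclusion:
Individual areas: |S1| = 27, |S2| = 20.
|S1∩S2|: x∈[6,10], y∈[2,5] → 4·3 = 12.
|S1 ∪ S2| = 47 − 12 = 35.00.

35.00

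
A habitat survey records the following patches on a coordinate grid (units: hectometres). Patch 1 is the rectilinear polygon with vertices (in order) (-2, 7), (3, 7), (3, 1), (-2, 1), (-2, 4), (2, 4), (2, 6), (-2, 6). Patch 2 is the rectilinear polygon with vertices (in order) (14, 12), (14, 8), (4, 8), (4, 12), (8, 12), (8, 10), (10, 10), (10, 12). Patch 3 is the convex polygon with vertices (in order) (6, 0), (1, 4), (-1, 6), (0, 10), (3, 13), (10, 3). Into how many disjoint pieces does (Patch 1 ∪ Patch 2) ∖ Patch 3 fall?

(Patch 1 ∪ Patch 2) ∖ Patch 3 splits into 3 disjoint pieces (area 1.125, area 13.4, area 31.5357).

3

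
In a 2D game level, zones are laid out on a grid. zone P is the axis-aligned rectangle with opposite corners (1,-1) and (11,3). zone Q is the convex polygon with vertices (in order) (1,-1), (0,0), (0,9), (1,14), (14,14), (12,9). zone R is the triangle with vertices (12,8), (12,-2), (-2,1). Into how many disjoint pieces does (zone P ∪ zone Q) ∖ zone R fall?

2

(zone P ∪ zone Q) ∖ zone R splits into 2 disjoint pieces (area 5.2619, area 109.2778).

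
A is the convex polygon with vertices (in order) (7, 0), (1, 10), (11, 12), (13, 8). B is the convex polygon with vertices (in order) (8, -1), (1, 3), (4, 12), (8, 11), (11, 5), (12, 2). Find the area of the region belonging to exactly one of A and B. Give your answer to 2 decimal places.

53.86

|A| = 76, |B| = 87, |A∩B| = 54.5722.
|A △ B| = |A| + |B| − 2·|A∩B| = 76 + 87 − 109.1444 = 53.86.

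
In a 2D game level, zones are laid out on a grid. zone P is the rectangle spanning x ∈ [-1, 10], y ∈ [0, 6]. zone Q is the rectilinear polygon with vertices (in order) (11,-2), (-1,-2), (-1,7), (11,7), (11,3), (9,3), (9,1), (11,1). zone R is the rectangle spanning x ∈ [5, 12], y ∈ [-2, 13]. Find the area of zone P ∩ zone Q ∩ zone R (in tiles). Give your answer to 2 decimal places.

28.00

The intersection is the polygon with vertices (5,0), (5,6), (10,6), (10,3), (9,3), (9,1), (10,1), (10,0).
By the shoelace formula its area is 28.00.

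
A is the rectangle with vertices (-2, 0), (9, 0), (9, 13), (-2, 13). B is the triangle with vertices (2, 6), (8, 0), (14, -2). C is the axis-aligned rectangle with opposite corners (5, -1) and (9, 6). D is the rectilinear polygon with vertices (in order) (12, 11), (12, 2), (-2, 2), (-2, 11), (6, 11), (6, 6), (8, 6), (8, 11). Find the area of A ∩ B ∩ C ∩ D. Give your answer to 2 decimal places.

2.50

The intersection is the polygon with vertices (5,3), (5,4), (8,2), (6,2).
By the shoelace formula its area is 2.50.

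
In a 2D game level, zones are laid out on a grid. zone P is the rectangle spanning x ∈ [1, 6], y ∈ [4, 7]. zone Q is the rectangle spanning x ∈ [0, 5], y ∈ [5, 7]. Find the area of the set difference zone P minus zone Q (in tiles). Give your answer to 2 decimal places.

|zone P∩zone Q|: x∈[1,5], y∈[5,7] → 4·2 = 8.
|zone P| = 15.
|zone P ∖ zone Q| = |zone P| − |zone P∩zone Q| = 15 − 8 = 7.00.

7.00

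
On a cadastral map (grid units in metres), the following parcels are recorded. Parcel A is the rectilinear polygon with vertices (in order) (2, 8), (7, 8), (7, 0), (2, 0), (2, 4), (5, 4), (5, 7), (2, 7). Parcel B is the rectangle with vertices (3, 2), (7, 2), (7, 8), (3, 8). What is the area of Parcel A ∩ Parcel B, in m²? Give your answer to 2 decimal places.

The intersection is the polygon with vertices (7,8), (7,2), (3,2), (3,4), (5,4), (5,7), (3,7), (3,8).
By the shoelace formula its area is 18.00.

18.00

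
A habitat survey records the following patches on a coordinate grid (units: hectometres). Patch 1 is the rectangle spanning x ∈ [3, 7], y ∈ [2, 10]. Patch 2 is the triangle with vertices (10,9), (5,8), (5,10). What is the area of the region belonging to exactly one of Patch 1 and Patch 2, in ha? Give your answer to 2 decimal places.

30.60

|Patch 1| = 32, |Patch 2| = 5, |Patch 1∩Patch 2| = 3.2.
|Patch 1 △ Patch 2| = |Patch 1| + |Patch 2| − 2·|Patch 1∩Patch 2| = 32 + 5 − 6.4 = 30.60.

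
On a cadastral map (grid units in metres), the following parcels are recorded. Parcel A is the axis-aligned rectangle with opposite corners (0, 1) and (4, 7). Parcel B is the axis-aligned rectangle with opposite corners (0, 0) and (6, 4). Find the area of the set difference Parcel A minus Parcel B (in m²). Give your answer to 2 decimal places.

|Parcel A∩Parcel B|: x∈[0,4], y∈[1,4] → 4·3 = 12.
|Parcel A| = 24.
|Parcel A ∖ Parcel B| = |Parcel A| − |Parcel A∩Parcel B| = 24 − 12 = 12.00.

12.00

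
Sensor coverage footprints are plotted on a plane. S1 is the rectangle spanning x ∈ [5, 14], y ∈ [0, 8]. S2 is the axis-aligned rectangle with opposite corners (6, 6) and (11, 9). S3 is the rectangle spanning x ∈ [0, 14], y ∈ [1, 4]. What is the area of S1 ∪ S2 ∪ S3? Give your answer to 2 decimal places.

92.00

By inclusion–exclusion:
Individual areas: |S1| = 72, |S2| = 15, |S3| = 42.
|S1∩S2|: x∈[6,11], y∈[6,8] → 5·2 = 10.
|S1∩S3|: x∈[5,14], y∈[1,4] → 9·3 = 27.
|S2∩S3| = 0 (no overlap).
|S1∩S2∩S3| = 0.
|S1 ∪ S2 ∪ S3| = 129 − 37 + 0 = 92.00.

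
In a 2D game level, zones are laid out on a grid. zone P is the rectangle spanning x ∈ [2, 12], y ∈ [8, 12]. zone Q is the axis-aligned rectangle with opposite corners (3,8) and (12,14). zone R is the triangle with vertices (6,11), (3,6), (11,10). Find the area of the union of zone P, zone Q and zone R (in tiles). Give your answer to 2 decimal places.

60.80

By inclusion–exclusion:
Individual areas: |zone P| = 40, |zone Q| = 54, |zone R| = 14.
|zone P∩zone Q|: x∈[3,12], y∈[8,12] → 9·4 = 36.
|zone P∩zone R| = 11.2.
|zone Q∩zone R| = 11.2.
|zone P∩zone Q∩zone R| = 11.2.
|zone P ∪ zone Q ∪ zone R| = 108 − 58.4 + 11.2 = 60.80.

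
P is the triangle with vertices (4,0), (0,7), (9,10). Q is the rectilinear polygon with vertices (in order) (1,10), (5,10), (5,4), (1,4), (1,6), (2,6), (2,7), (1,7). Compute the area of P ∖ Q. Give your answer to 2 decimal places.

|P| = 37.5, |P∩Q| = 14.5536.
|P ∖ Q| = |P| − |P∩Q| = 37.5 − 14.5536 = 22.95.

22.95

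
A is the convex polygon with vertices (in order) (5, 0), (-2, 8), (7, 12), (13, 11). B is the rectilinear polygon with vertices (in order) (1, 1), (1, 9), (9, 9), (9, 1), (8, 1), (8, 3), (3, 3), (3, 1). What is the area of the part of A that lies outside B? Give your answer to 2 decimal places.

42.13

|A| = 87, |A∩B| = 44.8701.
|A ∖ B| = |A| − |A∩B| = 87 − 44.8701 = 42.13.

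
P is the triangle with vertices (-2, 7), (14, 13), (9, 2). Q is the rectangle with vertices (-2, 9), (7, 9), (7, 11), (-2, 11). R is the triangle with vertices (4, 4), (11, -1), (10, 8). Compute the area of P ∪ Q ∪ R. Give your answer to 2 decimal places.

99.58

By inclusion–exclusion:
Individual areas: |P| = 73, |Q| = 18, |R| = 29.
|P∩Q| = 2.5208.
|P∩R| = 17.896.
|Q∩R| = 0.
|P∩Q∩R| = 0.
|P ∪ Q ∪ R| = 120 − 20.4168 + 0 = 99.58.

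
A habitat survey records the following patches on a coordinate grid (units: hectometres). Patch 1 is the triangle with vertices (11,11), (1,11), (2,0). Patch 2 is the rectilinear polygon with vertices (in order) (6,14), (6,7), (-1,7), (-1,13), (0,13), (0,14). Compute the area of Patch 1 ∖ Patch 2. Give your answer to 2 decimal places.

|Patch 1| = 55, |Patch 1∩Patch 2| = 19.2727.
|Patch 1 ∖ Patch 2| = |Patch 1| − |Patch 1∩Patch 2| = 55 − 19.2727 = 35.73.

35.73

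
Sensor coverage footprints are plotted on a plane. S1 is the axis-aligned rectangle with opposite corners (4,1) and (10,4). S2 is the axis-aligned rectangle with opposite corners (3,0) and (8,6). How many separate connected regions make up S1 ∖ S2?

1

S1 ∖ S2 is a single connected region.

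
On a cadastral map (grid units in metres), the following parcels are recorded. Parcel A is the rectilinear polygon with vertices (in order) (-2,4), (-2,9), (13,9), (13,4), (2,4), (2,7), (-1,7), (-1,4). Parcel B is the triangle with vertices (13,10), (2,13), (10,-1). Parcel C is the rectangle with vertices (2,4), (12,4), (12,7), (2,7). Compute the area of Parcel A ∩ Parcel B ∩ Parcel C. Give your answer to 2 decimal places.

The intersection is the polygon with vertices (11.364,4), (7.143,4), (5.429,7), (12,7), (12,6.333).
By the shoelace formula its area is 16.40.

16.40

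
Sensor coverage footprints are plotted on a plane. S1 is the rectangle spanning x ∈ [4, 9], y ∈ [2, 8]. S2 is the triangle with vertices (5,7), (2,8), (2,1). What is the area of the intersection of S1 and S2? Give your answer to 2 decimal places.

The intersection is the polygon with vertices (4,7.333), (5,7), (4,5).
By the shoelace formula its area is 1.17.

1.17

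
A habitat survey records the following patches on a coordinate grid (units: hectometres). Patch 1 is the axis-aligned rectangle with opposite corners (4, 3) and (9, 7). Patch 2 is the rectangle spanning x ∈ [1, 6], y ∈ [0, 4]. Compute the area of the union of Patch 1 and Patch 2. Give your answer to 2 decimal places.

By inclusion–exclusion:
Individual areas: |Patch 1| = 20, |Patch 2| = 20.
|Patch 1∩Patch 2|: x∈[4,6], y∈[3,4] → 2·1 = 2.
|Patch 1 ∪ Patch 2| = 40 − 2 = 38.00.

38.00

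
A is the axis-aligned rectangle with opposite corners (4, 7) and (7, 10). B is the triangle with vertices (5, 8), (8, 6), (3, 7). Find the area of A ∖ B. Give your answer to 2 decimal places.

|A| = 9, |A∩B| = 1.5.
|A ∖ B| = |A| − |A∩B| = 9 − 1.5 = 7.50.

7.50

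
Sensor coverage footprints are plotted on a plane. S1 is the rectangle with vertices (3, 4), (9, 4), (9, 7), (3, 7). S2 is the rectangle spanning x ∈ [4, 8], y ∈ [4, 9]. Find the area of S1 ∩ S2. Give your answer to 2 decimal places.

|S1∩S2|: x∈[4,8], y∈[4,7] → 4·3 = 12.

12.00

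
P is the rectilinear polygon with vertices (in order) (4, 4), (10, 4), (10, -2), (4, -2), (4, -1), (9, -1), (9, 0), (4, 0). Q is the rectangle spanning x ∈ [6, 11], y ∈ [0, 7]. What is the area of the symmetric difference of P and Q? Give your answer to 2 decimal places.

|P| = 31, |Q| = 35, |P∩Q| = 16.
|P △ Q| = |P| + |Q| − 2·|P∩Q| = 31 + 35 − 32 = 34.00.

34.00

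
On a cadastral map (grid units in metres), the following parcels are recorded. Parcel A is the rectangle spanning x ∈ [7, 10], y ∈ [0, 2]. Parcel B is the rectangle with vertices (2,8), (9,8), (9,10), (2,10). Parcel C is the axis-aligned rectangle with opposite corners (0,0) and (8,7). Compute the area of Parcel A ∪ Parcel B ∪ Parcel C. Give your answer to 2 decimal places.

By inclusion–exclusion:
Individual areas: |Parcel A| = 6, |Parcel B| = 14, |Parcel C| = 56.
|Parcel A∩Parcel B| = 0 (no overlap).
|Parcel A∩Parcel C|: x∈[7,8], y∈[0,2] → 1·2 = 2.
|Parcel B∩Parcel C| = 0 (no overlap).
|Parcel A∩Parcel B∩Parcel C| = 0.
|Parcel A ∪ Parcel B ∪ Parcel C| = 76 − 2 + 0 = 74.00.

74.00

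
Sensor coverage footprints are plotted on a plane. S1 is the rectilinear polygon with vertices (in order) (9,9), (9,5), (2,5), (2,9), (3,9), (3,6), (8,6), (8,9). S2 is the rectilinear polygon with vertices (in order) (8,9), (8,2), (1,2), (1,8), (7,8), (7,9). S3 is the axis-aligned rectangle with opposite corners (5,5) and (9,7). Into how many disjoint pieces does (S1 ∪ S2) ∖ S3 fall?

(S1 ∪ S2) ∖ S3 is a single connected region.

1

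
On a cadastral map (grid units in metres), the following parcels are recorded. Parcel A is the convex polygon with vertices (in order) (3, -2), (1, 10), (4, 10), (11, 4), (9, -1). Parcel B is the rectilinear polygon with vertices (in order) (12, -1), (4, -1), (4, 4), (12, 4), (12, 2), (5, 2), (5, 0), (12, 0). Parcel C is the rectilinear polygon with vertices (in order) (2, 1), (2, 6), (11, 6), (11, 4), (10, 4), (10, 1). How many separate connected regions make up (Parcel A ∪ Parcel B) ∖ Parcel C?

3

(Parcel A ∪ Parcel B) ∖ Parcel C splits into 3 disjoint pieces (area 20.3333, area 4.05, area 19.35).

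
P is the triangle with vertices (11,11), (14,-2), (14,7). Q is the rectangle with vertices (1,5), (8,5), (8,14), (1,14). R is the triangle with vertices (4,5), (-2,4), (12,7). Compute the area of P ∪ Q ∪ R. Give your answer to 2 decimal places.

By inclusion–exclusion:
Individual areas: |P| = 13.5, |Q| = 63, |R| = 2.
|P∩Q| = 0.
|P∩R| = 0.0001.
|Q∩R| = 1.0476.
|P∩Q∩R| = 0.
|P ∪ Q ∪ R| = 78.5 − 1.0477 + 0 = 77.45.

77.45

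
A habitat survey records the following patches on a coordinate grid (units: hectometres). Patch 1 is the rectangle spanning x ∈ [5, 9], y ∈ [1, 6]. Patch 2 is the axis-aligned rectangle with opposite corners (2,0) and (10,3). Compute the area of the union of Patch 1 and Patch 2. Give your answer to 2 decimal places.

By inclusion–exclusion:
Individual areas: |Patch 1| = 20, |Patch 2| = 24.
|Patch 1∩Patch 2|: x∈[5,9], y∈[1,3] → 4·2 = 8.
|Patch 1 ∪ Patch 2| = 44 − 8 = 36.00.

36.00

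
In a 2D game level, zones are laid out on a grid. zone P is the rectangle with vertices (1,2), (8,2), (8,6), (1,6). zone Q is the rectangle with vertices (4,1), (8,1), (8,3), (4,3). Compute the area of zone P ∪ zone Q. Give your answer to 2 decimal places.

32.00

By inclusion–exclusion:
Individual areas: |zone P| = 28, |zone Q| = 8.
|zone P∩zone Q|: x∈[4,8], y∈[2,3] → 4·1 = 4.
|zone P ∪ zone Q| = 36 − 4 = 32.00.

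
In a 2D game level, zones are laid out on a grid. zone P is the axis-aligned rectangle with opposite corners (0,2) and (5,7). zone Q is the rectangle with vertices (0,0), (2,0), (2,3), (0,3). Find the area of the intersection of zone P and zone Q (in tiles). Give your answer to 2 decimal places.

|zone P∩zone Q|: x∈[0,2], y∈[2,3] → 2·1 = 2.

2.00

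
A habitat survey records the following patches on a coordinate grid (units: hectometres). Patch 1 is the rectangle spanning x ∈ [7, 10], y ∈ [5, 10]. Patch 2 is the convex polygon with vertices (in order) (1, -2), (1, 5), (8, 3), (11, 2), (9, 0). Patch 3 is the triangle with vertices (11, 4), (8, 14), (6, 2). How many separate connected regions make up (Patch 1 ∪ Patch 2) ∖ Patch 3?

3

(Patch 1 ∪ Patch 2) ∖ Patch 3 splits into 3 disjoint pieces (area 0.3333, area 1.0667, area 39.8977).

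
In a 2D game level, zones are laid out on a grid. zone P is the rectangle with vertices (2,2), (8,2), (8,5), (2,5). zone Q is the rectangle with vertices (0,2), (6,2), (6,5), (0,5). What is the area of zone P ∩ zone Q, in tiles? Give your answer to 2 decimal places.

12.00

|zone P∩zone Q|: x∈[2,6], y∈[2,5] → 4·3 = 12.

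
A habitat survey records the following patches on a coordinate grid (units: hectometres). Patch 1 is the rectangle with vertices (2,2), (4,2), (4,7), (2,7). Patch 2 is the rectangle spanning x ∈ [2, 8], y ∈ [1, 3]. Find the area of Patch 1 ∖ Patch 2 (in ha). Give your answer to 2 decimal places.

8.00

|Patch 1∩Patch 2|: x∈[2,4], y∈[2,3] → 2·1 = 2.
|Patch 1| = 10.
|Patch 1 ∖ Patch 2| = |Patch 1| − |Patch 1∩Patch 2| = 10 − 2 = 8.00.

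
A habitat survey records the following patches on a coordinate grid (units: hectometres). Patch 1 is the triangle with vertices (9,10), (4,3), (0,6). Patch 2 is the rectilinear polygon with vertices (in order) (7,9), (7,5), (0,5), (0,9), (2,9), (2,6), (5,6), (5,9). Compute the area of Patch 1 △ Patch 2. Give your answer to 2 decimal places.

|Patch 1| = 21.5, |Patch 2| = 19, |Patch 1∩Patch 2| = 10.8131.
|Patch 1 △ Patch 2| = |Patch 1| + |Patch 2| − 2·|Patch 1∩Patch 2| = 21.5 + 19 − 21.6262 = 18.87.

18.87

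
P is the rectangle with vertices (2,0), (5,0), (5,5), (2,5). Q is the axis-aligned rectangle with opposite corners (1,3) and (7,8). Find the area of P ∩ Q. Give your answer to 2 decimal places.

|P∩Q|: x∈[2,5], y∈[3,5] → 3·2 = 6.

6.00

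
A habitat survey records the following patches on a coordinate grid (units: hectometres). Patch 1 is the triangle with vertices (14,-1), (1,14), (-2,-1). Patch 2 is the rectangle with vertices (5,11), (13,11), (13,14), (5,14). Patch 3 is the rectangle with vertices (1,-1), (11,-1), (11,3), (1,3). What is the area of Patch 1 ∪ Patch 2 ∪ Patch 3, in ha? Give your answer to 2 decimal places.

By inclusion–exclusion:
Individual areas: |Patch 1| = 120, |Patch 2| = 24, |Patch 3| = 40.
|Patch 1∩Patch 2| = 0.
|Patch 1∩Patch 3| = 39.8744.
|Patch 2∩Patch 3| = 0 (no overlap).
|Patch 1∩Patch 2∩Patch 3| = 0.
|Patch 1 ∪ Patch 2 ∪ Patch 3| = 184 − 39.8744 + 0 = 144.13.

144.13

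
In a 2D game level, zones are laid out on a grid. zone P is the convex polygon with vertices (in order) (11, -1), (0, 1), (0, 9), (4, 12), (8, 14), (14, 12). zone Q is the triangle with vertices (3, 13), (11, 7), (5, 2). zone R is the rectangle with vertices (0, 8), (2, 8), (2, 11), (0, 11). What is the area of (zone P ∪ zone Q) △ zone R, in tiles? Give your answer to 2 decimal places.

|zone P ∪ zone Q| = 156.28.
|(zone P ∪ zone Q) ∩ zone R| = 3.5.
|(zone P ∪ zone Q) △ zone R| = 156.28 + 6 − 7 = 155.28.

155.28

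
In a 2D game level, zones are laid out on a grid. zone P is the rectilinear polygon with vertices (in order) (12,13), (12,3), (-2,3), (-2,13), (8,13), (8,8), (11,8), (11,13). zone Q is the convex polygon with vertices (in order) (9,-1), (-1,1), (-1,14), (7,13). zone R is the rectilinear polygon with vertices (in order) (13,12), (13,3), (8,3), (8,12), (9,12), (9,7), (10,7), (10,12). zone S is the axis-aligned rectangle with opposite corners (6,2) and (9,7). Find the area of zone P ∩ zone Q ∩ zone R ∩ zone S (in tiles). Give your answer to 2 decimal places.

0.64

The intersection is the polygon with vertices (8,3), (8,6), (8.429,3).
By the shoelace formula its area is 0.64.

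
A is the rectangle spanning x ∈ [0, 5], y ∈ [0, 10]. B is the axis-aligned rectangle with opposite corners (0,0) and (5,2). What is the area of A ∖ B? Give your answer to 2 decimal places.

40.00

|A∩B|: x∈[0,5], y∈[0,2] → 5·2 = 10.
|A| = 50.
|A ∖ B| = |A| − |A∩B| = 50 − 10 = 40.00.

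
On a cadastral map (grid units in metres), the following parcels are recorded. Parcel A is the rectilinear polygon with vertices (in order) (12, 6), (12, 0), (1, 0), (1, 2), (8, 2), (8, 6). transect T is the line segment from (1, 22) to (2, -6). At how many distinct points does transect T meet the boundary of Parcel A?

The segment meets the boundary at (1.786,0), (1.714,2).

2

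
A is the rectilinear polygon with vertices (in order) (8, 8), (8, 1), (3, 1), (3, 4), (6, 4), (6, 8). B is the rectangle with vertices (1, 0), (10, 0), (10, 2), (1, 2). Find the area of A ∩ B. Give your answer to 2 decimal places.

5.00

The intersection is the polygon with vertices (8,1), (3,1), (3,2), (8,2).
By the shoelace formula its area is 5.00.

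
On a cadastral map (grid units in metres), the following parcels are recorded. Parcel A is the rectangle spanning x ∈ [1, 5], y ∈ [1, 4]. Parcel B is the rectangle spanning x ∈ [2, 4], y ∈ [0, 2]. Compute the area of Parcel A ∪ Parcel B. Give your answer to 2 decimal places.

By inclusion–exclusion:
Individual areas: |Parcel A| = 12, |Parcel B| = 4.
|Parcel A∩Parcel B|: x∈[2,4], y∈[1,2] → 2·1 = 2.
|Parcel A ∪ Parcel B| = 16 − 2 = 14.00.

14.00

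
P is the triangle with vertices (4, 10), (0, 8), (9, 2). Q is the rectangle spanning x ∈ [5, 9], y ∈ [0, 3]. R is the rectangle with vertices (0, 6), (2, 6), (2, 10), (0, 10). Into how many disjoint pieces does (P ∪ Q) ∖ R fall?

(P ∪ Q) ∖ R is a single connected region.

1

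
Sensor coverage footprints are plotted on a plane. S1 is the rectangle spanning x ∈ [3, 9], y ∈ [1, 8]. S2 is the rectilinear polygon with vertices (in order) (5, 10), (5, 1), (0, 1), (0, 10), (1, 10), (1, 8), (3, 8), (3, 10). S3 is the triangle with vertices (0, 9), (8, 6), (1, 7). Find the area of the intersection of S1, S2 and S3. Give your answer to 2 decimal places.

1.86

The intersection is the polygon with vertices (5,6.429), (3,6.714), (3,7.875), (5,7.125).
By the shoelace formula its area is 1.86.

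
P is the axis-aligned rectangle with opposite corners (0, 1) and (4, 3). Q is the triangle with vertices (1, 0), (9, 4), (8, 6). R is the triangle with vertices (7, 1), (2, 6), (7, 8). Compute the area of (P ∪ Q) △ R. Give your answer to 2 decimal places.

27.73

|P ∪ Q| = 16.8095.
|(P ∪ Q) ∩ R| = 3.2875.
|(P ∪ Q) △ R| = 16.8095 + 17.5 − 6.5751 = 27.73.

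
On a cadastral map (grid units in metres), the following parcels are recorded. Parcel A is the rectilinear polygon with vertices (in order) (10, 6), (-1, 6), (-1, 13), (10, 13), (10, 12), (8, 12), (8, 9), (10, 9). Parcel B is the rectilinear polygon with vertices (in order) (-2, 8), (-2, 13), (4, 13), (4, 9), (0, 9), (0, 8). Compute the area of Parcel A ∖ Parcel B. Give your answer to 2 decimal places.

|Parcel A| = 71, |Parcel A∩Parcel B| = 21.
|Parcel A ∖ Parcel B| = |Parcel A| − |Parcel A∩Parcel B| = 71 − 21 = 50.00.

50.00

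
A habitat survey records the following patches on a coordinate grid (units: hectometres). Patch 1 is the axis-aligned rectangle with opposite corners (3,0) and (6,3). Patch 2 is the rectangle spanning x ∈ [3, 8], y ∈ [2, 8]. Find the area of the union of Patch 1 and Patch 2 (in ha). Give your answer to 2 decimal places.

By inclusion–exclusion:
Individual areas: |Patch 1| = 9, |Patch 2| = 30.
|Patch 1∩Patch 2|: x∈[3,6], y∈[2,3] → 3·1 = 3.
|Patch 1 ∪ Patch 2| = 39 − 3 = 36.00.

36.00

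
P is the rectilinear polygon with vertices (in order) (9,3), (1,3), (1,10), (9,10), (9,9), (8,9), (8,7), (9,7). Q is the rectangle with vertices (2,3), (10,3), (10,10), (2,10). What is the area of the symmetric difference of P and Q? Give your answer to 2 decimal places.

|P| = 54, |Q| = 56, |P∩Q| = 47.
|P △ Q| = |P| + |Q| − 2·|P∩Q| = 54 + 56 − 94 = 16.00.

16.00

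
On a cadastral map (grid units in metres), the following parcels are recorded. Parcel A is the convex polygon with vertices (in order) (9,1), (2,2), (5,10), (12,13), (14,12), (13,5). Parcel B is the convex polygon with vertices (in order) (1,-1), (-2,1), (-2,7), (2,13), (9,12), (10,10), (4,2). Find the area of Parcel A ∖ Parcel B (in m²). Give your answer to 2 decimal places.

59.84

|Parcel A| = 92.5, |Parcel A∩Parcel B| = 32.6618.
|Parcel A ∖ Parcel B| = |Parcel A| − |Parcel A∩Parcel B| = 92.5 − 32.6618 = 59.84.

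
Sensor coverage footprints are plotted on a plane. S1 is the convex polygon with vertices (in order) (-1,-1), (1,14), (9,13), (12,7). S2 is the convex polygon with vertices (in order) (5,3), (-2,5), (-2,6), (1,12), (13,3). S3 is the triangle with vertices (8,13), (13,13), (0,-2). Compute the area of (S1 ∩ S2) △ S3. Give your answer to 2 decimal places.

63.77

|S1 ∩ S2| = 48.0834.
|(S1 ∩ S2) ∩ S3| = 10.9064.
|(S1 ∩ S2) △ S3| = 48.0834 + 37.5 − 21.8129 = 63.77.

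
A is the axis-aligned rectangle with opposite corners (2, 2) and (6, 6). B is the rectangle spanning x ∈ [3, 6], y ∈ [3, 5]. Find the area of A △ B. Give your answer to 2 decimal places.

10.00

|A∩B|: x∈[3,6], y∈[3,5] → 3·2 = 6.
|A △ B| = |A| + |B| − 2·|A∩B| = 16 + 6 − 12 = 10.00.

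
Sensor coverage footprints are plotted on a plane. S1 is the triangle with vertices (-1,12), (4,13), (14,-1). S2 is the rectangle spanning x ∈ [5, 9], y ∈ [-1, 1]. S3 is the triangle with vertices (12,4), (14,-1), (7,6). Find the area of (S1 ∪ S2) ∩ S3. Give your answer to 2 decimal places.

The region (S1 ∪ S2) ∩ S3 is the polygon with vertices (14,-1), (7,6), (9.8,4.88).
By the shoelace formula its area is 5.88.

5.88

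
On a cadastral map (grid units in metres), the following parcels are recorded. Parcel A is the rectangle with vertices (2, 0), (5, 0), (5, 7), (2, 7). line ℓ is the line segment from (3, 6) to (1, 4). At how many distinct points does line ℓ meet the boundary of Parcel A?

The segment meets the boundary at (2,5).

1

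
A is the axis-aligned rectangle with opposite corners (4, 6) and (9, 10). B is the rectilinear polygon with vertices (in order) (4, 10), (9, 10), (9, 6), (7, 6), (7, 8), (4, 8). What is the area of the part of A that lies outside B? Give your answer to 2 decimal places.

|A| = 20, |A∩B| = 14.
|A ∖ B| = |A| − |A∩B| = 20 − 14 = 6.00.

6.00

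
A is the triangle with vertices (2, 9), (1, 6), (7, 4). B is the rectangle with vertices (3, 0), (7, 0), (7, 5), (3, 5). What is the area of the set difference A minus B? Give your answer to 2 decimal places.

9.00

|A| = 10, |A∩B| = 1.
|A ∖ B| = |A| − |A∩B| = 10 − 1 = 9.00.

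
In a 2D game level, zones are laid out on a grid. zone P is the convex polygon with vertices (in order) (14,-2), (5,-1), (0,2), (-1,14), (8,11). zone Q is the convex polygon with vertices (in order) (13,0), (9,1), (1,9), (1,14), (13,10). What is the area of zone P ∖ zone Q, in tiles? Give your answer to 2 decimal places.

|zone P| = 142.5, |zone P∩zone Q| = 71.0833.
|zone P ∖ zone Q| = |zone P| − |zone P∩zone Q| = 142.5 − 71.0833 = 71.42.

71.42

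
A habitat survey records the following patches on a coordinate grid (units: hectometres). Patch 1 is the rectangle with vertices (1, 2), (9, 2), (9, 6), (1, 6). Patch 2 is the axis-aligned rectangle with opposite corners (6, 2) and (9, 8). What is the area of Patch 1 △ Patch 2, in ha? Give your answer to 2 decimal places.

26.00

|Patch 1∩Patch 2|: x∈[6,9], y∈[2,6] → 3·4 = 12.
|Patch 1 △ Patch 2| = |Patch 1| + |Patch 2| − 2·|Patch 1∩Patch 2| = 32 + 18 − 24 = 26.00.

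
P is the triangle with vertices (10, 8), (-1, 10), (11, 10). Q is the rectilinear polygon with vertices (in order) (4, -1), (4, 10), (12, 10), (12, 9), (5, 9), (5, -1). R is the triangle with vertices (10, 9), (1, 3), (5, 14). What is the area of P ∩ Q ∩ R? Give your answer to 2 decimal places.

The intersection is the polygon with vertices (4,10), (9,10), (10,9), (5,9), (5,8.909), (4,9.091).
By the shoelace formula its area is 5.50.

5.50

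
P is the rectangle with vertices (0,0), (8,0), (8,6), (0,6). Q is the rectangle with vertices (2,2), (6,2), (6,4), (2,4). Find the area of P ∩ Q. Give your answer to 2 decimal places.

|P∩Q|: x∈[2,6], y∈[2,4] → 4·2 = 8.

8.00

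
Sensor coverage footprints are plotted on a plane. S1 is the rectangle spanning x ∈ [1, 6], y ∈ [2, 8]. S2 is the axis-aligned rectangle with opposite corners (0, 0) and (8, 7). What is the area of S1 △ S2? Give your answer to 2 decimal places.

|S1∩S2|: x∈[1,6], y∈[2,7] → 5·5 = 25.
|S1 △ S2| = |S1| + |S2| − 2·|S1∩S2| = 30 + 56 − 50 = 36.00.

36.00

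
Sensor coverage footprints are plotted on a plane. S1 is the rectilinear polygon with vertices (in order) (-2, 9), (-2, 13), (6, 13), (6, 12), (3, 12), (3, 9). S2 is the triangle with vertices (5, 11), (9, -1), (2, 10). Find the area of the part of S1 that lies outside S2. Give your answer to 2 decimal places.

|S1| = 23, |S1∩S2| = 0.8485.
|S1 ∖ S2| = |S1| − |S1∩S2| = 23 − 0.8485 = 22.15.

22.15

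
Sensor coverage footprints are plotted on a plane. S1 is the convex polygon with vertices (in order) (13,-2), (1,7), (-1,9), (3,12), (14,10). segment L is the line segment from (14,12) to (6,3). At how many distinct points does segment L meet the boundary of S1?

The segment meets the boundary at (6.133,3.15), (12.47,10.278).

2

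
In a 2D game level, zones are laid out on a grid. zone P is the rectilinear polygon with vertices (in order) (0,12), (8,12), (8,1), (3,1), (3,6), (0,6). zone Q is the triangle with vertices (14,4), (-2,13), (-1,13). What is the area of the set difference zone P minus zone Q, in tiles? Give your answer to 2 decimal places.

|zone P| = 73, |zone P∩zone Q| = 2.8667.
|zone P ∖ zone Q| = |zone P| − |zone P∩zone Q| = 73 − 2.8667 = 70.13.

70.13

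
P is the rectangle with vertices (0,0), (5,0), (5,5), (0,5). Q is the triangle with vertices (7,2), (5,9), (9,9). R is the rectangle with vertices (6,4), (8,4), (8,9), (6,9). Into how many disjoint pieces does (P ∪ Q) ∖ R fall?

(P ∪ Q) ∖ R splits into 4 disjoint pieces (area 25, area 1.75, area 1.75, area 1.1429).

4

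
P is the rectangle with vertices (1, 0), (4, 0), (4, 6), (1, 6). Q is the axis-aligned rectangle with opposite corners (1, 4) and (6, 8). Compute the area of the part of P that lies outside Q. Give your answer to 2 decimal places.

|P∩Q|: x∈[1,4], y∈[4,6] → 3·2 = 6.
|P| = 18.
|P ∖ Q| = |P| − |P∩Q| = 18 − 6 = 12.00.

12.00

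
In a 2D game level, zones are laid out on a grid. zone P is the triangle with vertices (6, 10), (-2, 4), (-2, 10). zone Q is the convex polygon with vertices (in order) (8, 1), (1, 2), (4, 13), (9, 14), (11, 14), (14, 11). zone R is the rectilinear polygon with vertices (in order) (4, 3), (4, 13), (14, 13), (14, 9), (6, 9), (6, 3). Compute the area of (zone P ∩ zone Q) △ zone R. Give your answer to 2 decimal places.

52.74

|zone P ∩ zone Q| = 3.7442.
|(zone P ∩ zone Q) ∩ zone R| = 1.5.
|(zone P ∩ zone Q) △ zone R| = 3.7442 + 52 − 3 = 52.74.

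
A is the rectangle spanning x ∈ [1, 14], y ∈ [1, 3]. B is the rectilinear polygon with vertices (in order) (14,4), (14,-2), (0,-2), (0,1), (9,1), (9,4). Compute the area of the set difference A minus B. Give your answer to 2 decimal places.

16.00

|A| = 26, |A∩B| = 10.
|A ∖ B| = |A| − |A∩B| = 26 − 10 = 16.00.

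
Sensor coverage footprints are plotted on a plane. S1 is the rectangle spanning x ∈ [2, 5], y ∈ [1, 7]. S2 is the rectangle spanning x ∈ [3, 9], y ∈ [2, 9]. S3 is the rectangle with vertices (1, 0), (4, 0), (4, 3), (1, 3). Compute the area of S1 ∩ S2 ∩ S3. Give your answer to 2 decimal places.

The intersection is the polygon with vertices (3,2), (3,3), (4,3), (4,2).
By the shoelace formula its area is 1.00.

1.00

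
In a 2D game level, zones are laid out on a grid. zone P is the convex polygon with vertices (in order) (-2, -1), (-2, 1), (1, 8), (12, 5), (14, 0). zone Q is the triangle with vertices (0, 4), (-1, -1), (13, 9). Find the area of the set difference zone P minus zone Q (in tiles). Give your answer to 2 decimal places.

|zone P| = 98, |zone P∩zone Q| = 25.3592.
|zone P ∖ zone Q| = |zone P| − |zone P∩zone Q| = 98 − 25.3592 = 72.64.

72.64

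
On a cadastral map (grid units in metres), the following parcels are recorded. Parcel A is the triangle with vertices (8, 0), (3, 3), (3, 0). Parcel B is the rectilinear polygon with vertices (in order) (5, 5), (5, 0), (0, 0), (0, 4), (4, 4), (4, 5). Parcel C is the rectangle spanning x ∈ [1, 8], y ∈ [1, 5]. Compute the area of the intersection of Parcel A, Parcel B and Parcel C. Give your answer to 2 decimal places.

The intersection is the polygon with vertices (5,1.8), (5,1), (3,1), (3,3).
By the shoelace formula its area is 2.80.

2.80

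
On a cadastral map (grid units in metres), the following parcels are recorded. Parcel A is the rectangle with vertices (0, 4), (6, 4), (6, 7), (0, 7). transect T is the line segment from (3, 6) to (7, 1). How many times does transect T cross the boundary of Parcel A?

1

The segment meets the boundary at (4.6,4).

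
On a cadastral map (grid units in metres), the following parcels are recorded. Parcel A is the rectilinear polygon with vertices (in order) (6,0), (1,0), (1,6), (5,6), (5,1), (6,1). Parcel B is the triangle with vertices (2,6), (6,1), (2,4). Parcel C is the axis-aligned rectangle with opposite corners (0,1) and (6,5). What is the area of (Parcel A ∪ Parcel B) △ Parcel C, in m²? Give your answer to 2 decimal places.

|Parcel A ∪ Parcel B| = 25.25.
|(Parcel A ∪ Parcel B) ∩ Parcel C| = 16.25.
|(Parcel A ∪ Parcel B) △ Parcel C| = 25.25 + 24 − 32.5 = 16.75.

16.75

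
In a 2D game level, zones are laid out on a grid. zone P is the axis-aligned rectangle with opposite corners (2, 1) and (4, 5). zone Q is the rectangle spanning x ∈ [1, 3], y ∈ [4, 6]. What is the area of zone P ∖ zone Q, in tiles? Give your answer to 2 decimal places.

|zone P∩zone Q|: x∈[2,3], y∈[4,5] → 1·1 = 1.
|zone P| = 8.
|zone P ∖ zone Q| = |zone P| − |zone P∩zone Q| = 8 − 1 = 7.00.

7.00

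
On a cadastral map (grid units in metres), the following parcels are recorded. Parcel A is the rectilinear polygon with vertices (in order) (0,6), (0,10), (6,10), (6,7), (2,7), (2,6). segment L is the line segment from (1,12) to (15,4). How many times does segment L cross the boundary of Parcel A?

2

The segment meets the boundary at (6,9.143), (4.5,10).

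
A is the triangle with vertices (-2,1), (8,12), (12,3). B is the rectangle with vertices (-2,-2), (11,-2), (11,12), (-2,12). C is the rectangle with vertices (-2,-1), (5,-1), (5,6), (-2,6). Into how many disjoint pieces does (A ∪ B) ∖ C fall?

(A ∪ B) ∖ C is a single connected region.

1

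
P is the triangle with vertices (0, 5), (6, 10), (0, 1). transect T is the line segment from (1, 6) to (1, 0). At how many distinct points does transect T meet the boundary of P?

2

The segment meets the boundary at (1,2.5), (1,5.833).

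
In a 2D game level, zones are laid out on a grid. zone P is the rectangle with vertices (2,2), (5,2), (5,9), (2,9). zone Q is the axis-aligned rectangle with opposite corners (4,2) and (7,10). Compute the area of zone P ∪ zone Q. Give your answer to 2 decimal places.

38.00

By inclusion–exclusion:
Individual areas: |zone P| = 21, |zone Q| = 24.
|zone P∩zone Q|: x∈[4,5], y∈[2,9] → 1·7 = 7.
|zone P ∪ zone Q| = 45 − 7 = 38.00.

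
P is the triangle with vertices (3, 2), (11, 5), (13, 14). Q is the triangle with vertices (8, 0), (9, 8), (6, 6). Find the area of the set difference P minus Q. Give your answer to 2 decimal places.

25.34

|P| = 33, |P∩Q| = 7.6599.
|P ∖ Q| = |P| − |P∩Q| = 33 − 7.6599 = 25.34.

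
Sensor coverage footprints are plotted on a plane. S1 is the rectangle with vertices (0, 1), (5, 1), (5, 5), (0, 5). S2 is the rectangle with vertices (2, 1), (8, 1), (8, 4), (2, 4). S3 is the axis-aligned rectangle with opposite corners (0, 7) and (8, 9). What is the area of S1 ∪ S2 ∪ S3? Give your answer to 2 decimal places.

45.00

By inclusion–exclusion:
Individual areas: |S1| = 20, |S2| = 18, |S3| = 16.
|S1∩S2|: x∈[2,5], y∈[1,4] → 3·3 = 9.
|S1∩S3| = 0 (no overlap).
|S2∩S3| = 0 (no overlap).
|S1∩S2∩S3| = 0.
|S1 ∪ S2 ∪ S3| = 54 − 9 + 0 = 45.00.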